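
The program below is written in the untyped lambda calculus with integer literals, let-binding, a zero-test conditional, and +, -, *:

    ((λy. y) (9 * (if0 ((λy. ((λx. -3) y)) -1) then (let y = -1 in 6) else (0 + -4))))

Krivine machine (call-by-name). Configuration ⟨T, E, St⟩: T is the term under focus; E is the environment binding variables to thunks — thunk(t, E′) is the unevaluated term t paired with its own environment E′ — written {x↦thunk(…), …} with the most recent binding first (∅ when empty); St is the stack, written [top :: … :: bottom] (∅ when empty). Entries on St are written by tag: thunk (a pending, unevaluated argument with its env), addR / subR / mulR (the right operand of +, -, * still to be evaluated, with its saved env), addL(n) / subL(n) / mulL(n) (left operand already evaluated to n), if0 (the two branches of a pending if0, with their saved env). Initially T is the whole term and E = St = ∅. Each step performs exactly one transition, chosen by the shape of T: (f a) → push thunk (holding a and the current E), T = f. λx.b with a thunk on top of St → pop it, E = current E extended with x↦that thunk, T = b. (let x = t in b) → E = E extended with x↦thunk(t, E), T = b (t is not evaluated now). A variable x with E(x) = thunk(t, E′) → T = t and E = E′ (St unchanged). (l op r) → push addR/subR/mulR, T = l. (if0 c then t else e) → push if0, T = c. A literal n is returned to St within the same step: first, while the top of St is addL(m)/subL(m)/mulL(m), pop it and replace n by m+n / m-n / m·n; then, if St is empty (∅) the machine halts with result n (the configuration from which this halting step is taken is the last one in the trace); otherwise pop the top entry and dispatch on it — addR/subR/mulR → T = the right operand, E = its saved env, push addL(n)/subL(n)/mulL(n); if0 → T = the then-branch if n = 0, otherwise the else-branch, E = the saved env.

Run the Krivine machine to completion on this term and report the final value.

Answer: -36

Derivation:
0. [T=((λy. y) (9 * (if0 ((λy. ((λx. -3) y)) -1) then (let y = -1 in 6) else (0 + -4)))) | E=∅ | St=∅]
1. [T=(λy. y) | E=∅ | St=[thunk]]
2. [T=y | E={y↦thunk((9 * (if0 ((λy. ((λx. -3) y)) -1) then (let y = -1 in 6) else (0 + -4))), ∅)} | St=∅]
3. [T=(9 * (if0 ((λy. ((λx. -3) y)) -1) then (let y = -1 in 6) else (0 + -4))) | E=∅ | St=∅]
4. [T=9 | E=∅ | St=[mulR]]
5. [T=(if0 ((λy. ((λx. -3) y)) -1) then (let y = -1 in 6) else (0 + -4)) | E=∅ | St=[mulL(9)]]
6. [T=((λy. ((λx. -3) y)) -1) | E=∅ | St=[if0 :: mulL(9)]]
7. [T=(λy. ((λx. -3) y)) | E=∅ | St=[thunk :: if0 :: mulL(9)]]
8. [T=((λx. -3) y) | E={y↦thunk(-1, ∅)} | St=[if0 :: mulL(9)]]
9. [T=(λx. -3) | E={y↦thunk(-1, ∅)} | St=[thunk :: if0 :: mulL(9)]]
10. [T=-3 | E={x↦thunk(y, {y↦thunk(-1, ∅)}), y↦thunk(-1, ∅)} | St=[if0 :: mulL(9)]]
11. [T=(0 + -4) | E=∅ | St=[mulL(9)]]
12. [T=0 | E=∅ | St=[addR :: mulL(9)]]
13. [T=-4 | E=∅ | St=[addL(0) :: mulL(9)]]
→ final value -36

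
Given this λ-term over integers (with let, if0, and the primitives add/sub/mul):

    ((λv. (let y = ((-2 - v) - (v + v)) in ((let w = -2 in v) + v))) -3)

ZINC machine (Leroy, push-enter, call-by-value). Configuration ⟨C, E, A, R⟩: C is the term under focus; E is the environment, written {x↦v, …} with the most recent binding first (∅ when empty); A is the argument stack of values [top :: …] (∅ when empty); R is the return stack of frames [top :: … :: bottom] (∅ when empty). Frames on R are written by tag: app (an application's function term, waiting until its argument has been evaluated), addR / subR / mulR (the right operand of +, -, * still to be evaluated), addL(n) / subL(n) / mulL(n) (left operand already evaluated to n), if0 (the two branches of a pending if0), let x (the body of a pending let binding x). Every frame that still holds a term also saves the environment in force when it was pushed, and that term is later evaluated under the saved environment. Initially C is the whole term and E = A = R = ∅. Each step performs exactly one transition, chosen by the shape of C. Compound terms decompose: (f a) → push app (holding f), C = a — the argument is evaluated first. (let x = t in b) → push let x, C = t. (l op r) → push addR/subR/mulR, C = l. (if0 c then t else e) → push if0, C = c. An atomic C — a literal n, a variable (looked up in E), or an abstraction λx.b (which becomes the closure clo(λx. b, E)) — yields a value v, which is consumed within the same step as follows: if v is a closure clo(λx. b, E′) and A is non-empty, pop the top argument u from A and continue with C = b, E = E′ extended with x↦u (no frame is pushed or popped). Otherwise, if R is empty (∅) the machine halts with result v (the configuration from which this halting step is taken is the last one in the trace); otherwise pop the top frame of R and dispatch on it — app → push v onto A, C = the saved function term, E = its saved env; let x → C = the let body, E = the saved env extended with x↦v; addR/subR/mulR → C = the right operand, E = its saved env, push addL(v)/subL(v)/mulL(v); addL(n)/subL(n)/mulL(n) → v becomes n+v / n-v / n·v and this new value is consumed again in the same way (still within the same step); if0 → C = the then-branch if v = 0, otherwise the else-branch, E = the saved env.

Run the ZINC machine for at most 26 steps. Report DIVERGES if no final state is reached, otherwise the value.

t=0: ⟨C=((λv. (let y = ((-2 - v) - (v + v)) in ((let w = -2 in v) + v))) -3); E=∅; A=∅; R=∅⟩
t=1: ⟨C=-3; E=∅; A=∅; R=[app]⟩
t=2: ⟨C=(λv. (let y = ((-2 - v) - (v + v)) in ((let w = -2 in v) + v))); E=∅; A=[-3]; R=∅⟩
t=3: ⟨C=(let y = ((-2 - v) - (v + v)) in ((let w = -2 in v) + v)); E={v↦-3}; A=∅; R=∅⟩
t=4: ⟨C=((-2 - v) - (v + v)); E={v↦-3}; A=∅; R=[let y]⟩
t=5: ⟨C=(-2 - v); E={v↦-3}; A=∅; R=[subR :: let y]⟩
t=6: ⟨C=-2; E={v↦-3}; A=∅; R=[subR :: subR :: let y]⟩
t=7: ⟨C=v; E={v↦-3}; A=∅; R=[subL(-2) :: subR :: let y]⟩
t=8: ⟨C=(v + v); E={v↦-3}; A=∅; R=[subL(1) :: let y]⟩
t=9: ⟨C=v; E={v↦-3}; A=∅; R=[addR :: subL(1) :: let y]⟩
t=10: ⟨C=v; E={v↦-3}; A=∅; R=[addL(-3) :: subL(1) :: let y]⟩
t=11: ⟨C=((let w = -2 in v) + v); E={y↦7, v↦-3}; A=∅; R=∅⟩
t=12: ⟨C=(let w = -2 in v); E={y↦7, v↦-3}; A=∅; R=[addR]⟩
t=13: ⟨C=-2; E={y↦7, v↦-3}; A=∅; R=[let w :: addR]⟩
t=14: ⟨C=v; E={w↦-2, y↦7, v↦-3}; A=∅; R=[addR]⟩
t=15: ⟨C=v; E={y↦7, v↦-3}; A=∅; R=[addL(-3)]⟩
→ final value -6

Answer: -6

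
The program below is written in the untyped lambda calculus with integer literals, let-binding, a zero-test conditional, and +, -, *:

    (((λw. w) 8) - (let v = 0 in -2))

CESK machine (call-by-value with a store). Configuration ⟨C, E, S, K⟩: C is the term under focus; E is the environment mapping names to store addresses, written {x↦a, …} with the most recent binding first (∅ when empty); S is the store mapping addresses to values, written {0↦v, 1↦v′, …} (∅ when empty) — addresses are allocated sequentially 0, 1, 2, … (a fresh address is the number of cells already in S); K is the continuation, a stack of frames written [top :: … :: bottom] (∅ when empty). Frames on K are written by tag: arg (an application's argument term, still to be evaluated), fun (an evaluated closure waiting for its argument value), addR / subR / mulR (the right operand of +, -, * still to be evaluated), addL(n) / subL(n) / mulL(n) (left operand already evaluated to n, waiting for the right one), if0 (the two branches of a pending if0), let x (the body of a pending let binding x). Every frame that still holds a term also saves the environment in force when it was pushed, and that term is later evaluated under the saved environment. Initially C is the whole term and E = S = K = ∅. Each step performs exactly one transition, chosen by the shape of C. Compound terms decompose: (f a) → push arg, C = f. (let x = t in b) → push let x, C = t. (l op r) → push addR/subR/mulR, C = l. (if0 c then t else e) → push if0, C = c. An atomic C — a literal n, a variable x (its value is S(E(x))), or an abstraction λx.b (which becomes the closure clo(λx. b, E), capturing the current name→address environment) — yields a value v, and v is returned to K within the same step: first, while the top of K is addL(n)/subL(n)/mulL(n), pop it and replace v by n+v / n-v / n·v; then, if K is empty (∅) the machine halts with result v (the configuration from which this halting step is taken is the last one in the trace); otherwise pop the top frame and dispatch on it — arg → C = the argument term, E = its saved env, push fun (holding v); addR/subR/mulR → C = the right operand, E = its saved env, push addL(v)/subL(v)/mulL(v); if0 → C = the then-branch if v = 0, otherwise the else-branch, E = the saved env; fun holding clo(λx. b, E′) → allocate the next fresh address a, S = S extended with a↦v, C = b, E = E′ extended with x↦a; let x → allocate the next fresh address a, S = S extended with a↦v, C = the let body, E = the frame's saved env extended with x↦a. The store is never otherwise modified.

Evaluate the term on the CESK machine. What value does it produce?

Answer: 10

Machine steps:
0. [C=(((λw. w) 8) - (let v = 0 in -2)) | E=∅ | S=∅ | K=∅]
1. [C=((λw. w) 8) | E=∅ | S=∅ | K=[subR]]
2. [C=(λw. w) | E=∅ | S=∅ | K=[arg :: subR]]
3. [C=8 | E=∅ | S=∅ | K=[fun :: subR]]
4. [C=w | E={w↦0} | S={0↦8} | K=[subR]]
5. [C=(let v = 0 in -2) | E=∅ | S={0↦8} | K=[subL(8)]]
6. [C=0 | E=∅ | S={0↦8} | K=[let v :: subL(8)]]
7. [C=-2 | E={v↦1} | S={0↦8, 1↦0} | K=[subL(8)]]
→ final value 10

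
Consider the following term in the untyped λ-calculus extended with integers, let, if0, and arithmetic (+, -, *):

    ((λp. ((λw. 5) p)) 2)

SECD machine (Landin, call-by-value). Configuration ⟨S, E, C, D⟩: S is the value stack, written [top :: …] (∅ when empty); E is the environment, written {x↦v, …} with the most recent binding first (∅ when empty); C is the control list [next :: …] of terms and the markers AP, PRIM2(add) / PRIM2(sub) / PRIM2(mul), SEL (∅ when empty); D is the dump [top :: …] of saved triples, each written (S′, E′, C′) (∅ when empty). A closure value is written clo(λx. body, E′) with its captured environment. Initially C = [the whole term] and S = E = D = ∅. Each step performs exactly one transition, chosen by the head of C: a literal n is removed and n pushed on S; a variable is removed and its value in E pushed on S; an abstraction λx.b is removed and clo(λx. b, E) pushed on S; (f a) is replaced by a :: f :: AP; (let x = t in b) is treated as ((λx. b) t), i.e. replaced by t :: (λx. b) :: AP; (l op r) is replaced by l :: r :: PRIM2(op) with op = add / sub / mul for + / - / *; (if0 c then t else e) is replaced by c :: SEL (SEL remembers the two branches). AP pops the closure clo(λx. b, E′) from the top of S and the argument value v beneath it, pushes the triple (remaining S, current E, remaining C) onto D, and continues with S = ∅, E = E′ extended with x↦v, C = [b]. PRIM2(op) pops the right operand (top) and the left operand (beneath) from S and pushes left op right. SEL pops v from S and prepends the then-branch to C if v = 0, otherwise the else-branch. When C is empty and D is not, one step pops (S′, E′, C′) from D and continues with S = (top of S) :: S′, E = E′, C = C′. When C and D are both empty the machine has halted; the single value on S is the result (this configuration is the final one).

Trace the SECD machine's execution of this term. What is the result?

Answer: 5

Machine steps:
step 0: ⟨S=∅; E=∅; C=[((λp. ((λw. 5) p)) 2)]; D=∅⟩
step 1: ⟨S=∅; E=∅; C=[2 :: (λp. ((λw. 5) p)) :: AP]; D=∅⟩
step 2: ⟨S=[2]; E=∅; C=[(λp. ((λw. 5) p)) :: AP]; D=∅⟩
step 3: ⟨S=[clo(λp. ((λw. 5) p), ∅) :: 2]; E=∅; C=[AP]; D=∅⟩
step 4: ⟨S=∅; E={p↦2}; C=[((λw. 5) p)]; D=[(∅, ∅, ∅)]⟩
step 5: ⟨S=∅; E={p↦2}; C=[p :: (λw. 5) :: AP]; D=[(∅, ∅, ∅)]⟩
step 6: ⟨S=[2]; E={p↦2}; C=[(λw. 5) :: AP]; D=[(∅, ∅, ∅)]⟩
step 7: ⟨S=[clo(λw. 5, {p↦2}) :: 2]; E={p↦2}; C=[AP]; D=[(∅, ∅, ∅)]⟩
step 8: ⟨S=∅; E={w↦2, p↦2}; C=[5]; D=[(∅, {p↦2}, ∅) :: (∅, ∅, ∅)]⟩
step 9: ⟨S=[5]; E={w↦2, p↦2}; C=∅; D=[(∅, {p↦2}, ∅) :: (∅, ∅, ∅)]⟩
step 10: ⟨S=[5]; E={p↦2}; C=∅; D=[(∅, ∅, ∅)]⟩
step 11: ⟨S=[5]; E=∅; C=∅; D=∅⟩
→ final value 5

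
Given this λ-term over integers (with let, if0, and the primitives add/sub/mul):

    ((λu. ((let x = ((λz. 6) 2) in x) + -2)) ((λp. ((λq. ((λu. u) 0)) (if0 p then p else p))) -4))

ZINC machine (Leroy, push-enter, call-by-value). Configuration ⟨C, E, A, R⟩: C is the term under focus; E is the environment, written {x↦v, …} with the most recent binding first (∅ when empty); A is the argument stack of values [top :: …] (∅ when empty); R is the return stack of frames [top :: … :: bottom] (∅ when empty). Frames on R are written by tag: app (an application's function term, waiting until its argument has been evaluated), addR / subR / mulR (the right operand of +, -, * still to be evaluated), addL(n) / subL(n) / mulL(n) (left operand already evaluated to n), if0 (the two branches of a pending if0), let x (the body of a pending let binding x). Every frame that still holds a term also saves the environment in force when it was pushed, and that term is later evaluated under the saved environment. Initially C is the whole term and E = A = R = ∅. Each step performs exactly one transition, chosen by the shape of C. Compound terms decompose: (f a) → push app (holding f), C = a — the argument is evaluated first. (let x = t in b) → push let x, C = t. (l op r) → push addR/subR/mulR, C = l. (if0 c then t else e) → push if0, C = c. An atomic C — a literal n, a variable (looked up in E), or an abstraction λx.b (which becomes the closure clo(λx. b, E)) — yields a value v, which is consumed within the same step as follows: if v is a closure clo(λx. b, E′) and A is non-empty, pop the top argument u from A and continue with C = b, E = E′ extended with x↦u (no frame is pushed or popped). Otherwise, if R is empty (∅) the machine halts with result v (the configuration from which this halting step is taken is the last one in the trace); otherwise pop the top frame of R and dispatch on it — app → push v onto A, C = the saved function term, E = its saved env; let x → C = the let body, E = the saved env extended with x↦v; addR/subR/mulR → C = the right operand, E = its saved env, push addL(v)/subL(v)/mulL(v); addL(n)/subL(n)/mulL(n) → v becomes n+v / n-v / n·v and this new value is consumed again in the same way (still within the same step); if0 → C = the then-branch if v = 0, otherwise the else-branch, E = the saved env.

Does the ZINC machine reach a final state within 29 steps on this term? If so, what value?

0. <C=((λu. ((let x = ((λz. 6) 2) in x) + -2)) ((λp. ((λq. ((λu. u) 0)) (if0 p then p else p))) -4)), E=∅, A=∅, R=∅>
1. <C=((λp. ((λq. ((λu. u) 0)) (if0 p then p else p))) -4), E=∅, A=∅, R=[app]>
2. <C=-4, E=∅, A=∅, R=[app :: app]>
3. <C=(λp. ((λq. ((λu. u) 0)) (if0 p then p else p))), E=∅, A=[-4], R=[app]>
4. <C=((λq. ((λu. u) 0)) (if0 p then p else p)), E={p↦-4}, A=∅, R=[app]>
5. <C=(if0 p then p else p), E={p↦-4}, A=∅, R=[app :: app]>
6. <C=p, E={p↦-4}, A=∅, R=[if0 :: app :: app]>
7. <C=p, E={p↦-4}, A=∅, R=[app :: app]>
8. <C=(λq. ((λu. u) 0)), E={p↦-4}, A=[-4], R=[app]>
9. <C=((λu. u) 0), E={q↦-4, p↦-4}, A=∅, R=[app]>
10. <C=0, E={q↦-4, p↦-4}, A=∅, R=[app :: app]>
11. <C=(λu. u), E={q↦-4, p↦-4}, A=[0], R=[app]>
12. <C=u, E={u↦0, q↦-4, p↦-4}, A=∅, R=[app]>
13. <C=(λu. ((let x = ((λz. 6) 2) in x) + -2)), E=∅, A=[0], R=∅>
14. <C=((let x = ((λz. 6) 2) in x) + -2), E={u↦0}, A=∅, R=∅>
15. <C=(let x = ((λz. 6) 2) in x), E={u↦0}, A=∅, R=[addR]>
16. <C=((λz. 6) 2), E={u↦0}, A=∅, R=[let x :: addR]>
17. <C=2, E={u↦0}, A=∅, R=[app :: let x :: addR]>
18. <C=(λz. 6), E={u↦0}, A=[2], R=[let x :: addR]>
19. <C=6, E={z↦2, u↦0}, A=∅, R=[let x :: addR]>
20. <C=x, E={x↦6, u↦0}, A=∅, R=[addR]>
21. <C=-2, E={u↦0}, A=∅, R=[addL(6)]>
→ final value 4

Answer: 4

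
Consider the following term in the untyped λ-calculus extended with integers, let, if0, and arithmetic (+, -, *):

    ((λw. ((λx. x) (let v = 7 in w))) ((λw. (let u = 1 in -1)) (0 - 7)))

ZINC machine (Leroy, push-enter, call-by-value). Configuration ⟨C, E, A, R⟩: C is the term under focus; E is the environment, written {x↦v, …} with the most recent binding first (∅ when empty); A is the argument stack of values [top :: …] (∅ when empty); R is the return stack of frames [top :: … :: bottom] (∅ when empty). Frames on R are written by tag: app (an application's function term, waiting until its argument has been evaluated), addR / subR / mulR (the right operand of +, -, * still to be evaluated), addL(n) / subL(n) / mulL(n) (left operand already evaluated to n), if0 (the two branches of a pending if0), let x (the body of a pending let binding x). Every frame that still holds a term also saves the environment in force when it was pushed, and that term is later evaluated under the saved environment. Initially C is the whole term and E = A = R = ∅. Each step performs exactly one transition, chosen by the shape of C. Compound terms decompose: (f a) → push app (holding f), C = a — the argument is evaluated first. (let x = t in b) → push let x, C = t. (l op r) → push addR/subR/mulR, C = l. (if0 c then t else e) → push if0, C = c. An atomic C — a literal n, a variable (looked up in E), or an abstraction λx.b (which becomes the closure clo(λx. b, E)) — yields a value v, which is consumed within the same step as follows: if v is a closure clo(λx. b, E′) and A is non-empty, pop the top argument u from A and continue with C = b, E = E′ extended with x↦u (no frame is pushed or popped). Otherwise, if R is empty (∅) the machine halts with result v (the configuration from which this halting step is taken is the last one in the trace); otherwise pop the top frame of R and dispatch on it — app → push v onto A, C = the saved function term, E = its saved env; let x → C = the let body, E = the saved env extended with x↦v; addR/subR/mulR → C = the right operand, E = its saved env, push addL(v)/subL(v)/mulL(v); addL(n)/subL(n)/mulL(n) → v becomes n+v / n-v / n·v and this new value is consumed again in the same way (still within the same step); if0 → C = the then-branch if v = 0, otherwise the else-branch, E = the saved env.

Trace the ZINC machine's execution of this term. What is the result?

step 0: ⟨C=((λw. ((λx. x) (let v = 7 in w))) ((λw. (let u = 1 in -1)) (0 - 7))); E=∅; A=∅; R=∅⟩
step 1: ⟨C=((λw. (let u = 1 in -1)) (0 - 7)); E=∅; A=∅; R=[app]⟩
step 2: ⟨C=(0 - 7); E=∅; A=∅; R=[app :: app]⟩
step 3: ⟨C=0; E=∅; A=∅; R=[subR :: app :: app]⟩
step 4: ⟨C=7; E=∅; A=∅; R=[subL(0) :: app :: app]⟩
step 5: ⟨C=(λw. (let u = 1 in -1)); E=∅; A=[-7]; R=[app]⟩
step 6: ⟨C=(let u = 1 in -1); E={w↦-7}; A=∅; R=[app]⟩
step 7: ⟨C=1; E={w↦-7}; A=∅; R=[let u :: app]⟩
step 8: ⟨C=-1; E={u↦1, w↦-7}; A=∅; R=[app]⟩
step 9: ⟨C=(λw. ((λx. x) (let v = 7 in w))); E=∅; A=[-1]; R=∅⟩
step 10: ⟨C=((λx. x) (let v = 7 in w)); E={w↦-1}; A=∅; R=∅⟩
step 11: ⟨C=(let v = 7 in w); E={w↦-1}; A=∅; R=[app]⟩
step 12: ⟨C=7; E={w↦-1}; A=∅; R=[let v :: app]⟩
step 13: ⟨C=w; E={v↦7, w↦-1}; A=∅; R=[app]⟩
step 14: ⟨C=(λx. x); E={w↦-1}; A=[-1]; R=∅⟩
step 15: ⟨C=x; E={x↦-1, w↦-1}; A=∅; R=∅⟩
→ final value -1

Answer: -1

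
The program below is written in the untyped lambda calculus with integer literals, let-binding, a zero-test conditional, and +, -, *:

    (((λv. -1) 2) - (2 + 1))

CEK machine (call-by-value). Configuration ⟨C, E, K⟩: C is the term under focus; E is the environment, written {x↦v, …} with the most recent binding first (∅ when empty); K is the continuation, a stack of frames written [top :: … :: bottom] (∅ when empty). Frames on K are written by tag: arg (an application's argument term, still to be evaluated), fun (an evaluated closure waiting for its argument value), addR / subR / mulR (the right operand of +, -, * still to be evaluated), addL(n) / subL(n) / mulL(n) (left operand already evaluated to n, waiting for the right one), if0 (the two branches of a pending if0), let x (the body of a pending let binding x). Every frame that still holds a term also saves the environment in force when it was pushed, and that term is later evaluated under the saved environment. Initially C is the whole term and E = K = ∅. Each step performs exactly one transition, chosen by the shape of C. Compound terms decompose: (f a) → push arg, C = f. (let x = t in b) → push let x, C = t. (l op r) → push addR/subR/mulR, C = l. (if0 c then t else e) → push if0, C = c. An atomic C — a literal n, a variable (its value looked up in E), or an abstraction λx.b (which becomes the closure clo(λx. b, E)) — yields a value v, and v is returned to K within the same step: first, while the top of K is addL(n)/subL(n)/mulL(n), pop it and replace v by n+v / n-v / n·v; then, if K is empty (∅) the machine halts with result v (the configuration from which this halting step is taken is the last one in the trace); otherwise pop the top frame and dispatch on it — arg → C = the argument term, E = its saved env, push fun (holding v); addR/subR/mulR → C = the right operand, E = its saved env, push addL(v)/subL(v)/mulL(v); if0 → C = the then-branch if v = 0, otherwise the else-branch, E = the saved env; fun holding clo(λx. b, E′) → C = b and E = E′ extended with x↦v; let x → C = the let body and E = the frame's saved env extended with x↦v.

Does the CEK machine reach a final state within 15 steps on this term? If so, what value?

Answer: -4

Machine steps:
step 0: <C=(((λv. -1) 2) - (2 + 1)), E=∅, K=∅>
step 1: <C=((λv. -1) 2), E=∅, K=[subR]>
step 2: <C=(λv. -1), E=∅, K=[arg :: subR]>
step 3: <C=2, E=∅, K=[fun :: subR]>
step 4: <C=-1, E={v↦2}, K=[subR]>
step 5: <C=(2 + 1), E=∅, K=[subL(-1)]>
step 6: <C=2, E=∅, K=[addR :: subL(-1)]>
step 7: <C=1, E=∅, K=[addL(2) :: subL(-1)]>
→ final value -4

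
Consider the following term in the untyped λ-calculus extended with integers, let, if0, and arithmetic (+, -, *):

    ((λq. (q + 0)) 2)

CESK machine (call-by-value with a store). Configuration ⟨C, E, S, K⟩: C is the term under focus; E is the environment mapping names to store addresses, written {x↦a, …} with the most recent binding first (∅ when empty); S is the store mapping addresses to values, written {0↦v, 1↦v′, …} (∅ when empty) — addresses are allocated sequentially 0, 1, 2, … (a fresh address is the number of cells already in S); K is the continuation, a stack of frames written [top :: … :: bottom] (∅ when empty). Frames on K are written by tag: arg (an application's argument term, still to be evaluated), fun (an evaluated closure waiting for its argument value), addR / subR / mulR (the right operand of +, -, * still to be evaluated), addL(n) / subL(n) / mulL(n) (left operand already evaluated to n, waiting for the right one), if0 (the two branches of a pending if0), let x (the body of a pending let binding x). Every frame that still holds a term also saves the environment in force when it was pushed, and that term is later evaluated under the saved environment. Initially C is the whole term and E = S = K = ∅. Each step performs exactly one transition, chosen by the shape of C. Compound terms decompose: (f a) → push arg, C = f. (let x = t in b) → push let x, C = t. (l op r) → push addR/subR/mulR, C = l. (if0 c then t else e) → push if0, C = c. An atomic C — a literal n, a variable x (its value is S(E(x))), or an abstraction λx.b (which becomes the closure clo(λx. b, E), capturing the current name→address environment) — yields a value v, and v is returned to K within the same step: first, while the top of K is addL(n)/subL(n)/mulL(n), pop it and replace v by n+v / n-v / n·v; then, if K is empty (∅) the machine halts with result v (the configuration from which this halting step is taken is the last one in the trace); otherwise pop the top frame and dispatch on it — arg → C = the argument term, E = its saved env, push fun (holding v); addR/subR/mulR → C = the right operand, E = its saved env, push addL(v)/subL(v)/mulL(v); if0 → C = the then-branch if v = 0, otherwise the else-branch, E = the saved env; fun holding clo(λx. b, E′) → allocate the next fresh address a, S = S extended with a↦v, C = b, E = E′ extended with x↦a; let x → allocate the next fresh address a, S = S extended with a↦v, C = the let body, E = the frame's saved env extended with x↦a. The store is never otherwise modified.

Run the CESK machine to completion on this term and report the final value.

t=0: ⟨C=((λq. (q + 0)) 2); E=∅; S=∅; K=∅⟩
t=1: ⟨C=(λq. (q + 0)); E=∅; S=∅; K=[arg]⟩
t=2: ⟨C=2; E=∅; S=∅; K=[fun]⟩
t=3: ⟨C=(q + 0); E={q↦0}; S={0↦2}; K=∅⟩
t=4: ⟨C=q; E={q↦0}; S={0↦2}; K=[addR]⟩
t=5: ⟨C=0; E={q↦0}; S={0↦2}; K=[addL(2)]⟩
→ final value 2

Answer: 2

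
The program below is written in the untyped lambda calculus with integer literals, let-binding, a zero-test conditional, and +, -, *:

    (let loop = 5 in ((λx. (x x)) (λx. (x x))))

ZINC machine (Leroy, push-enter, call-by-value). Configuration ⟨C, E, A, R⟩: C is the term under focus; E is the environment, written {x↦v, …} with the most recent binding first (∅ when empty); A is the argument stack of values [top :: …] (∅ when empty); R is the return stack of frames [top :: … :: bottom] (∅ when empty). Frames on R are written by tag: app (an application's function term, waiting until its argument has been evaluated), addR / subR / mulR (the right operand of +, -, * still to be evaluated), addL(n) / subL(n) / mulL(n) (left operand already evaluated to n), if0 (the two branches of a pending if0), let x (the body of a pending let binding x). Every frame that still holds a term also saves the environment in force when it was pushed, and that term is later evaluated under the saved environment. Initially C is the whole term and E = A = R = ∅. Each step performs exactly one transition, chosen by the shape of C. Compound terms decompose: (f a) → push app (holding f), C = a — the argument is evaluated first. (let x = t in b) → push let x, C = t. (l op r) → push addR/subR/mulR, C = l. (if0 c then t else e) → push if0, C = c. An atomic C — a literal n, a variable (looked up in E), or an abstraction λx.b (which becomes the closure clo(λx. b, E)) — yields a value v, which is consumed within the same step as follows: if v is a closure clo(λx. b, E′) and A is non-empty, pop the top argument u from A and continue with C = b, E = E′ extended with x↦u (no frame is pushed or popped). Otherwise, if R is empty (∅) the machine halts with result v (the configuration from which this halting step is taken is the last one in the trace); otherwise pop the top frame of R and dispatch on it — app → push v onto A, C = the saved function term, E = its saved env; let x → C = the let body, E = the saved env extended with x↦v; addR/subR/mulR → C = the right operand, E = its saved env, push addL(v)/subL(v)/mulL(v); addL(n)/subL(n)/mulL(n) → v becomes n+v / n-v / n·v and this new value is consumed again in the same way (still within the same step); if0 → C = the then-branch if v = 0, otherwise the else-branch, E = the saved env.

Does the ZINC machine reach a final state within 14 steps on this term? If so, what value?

Answer: DIVERGES (no final state within 14 steps)

Execution trace:
0. <C=(let loop = 5 in ((λx. (x x)) (λx. (x x)))), E=∅, A=∅, R=∅>
1. <C=5, E=∅, A=∅, R=[let loop]>
2. <C=((λx. (x x)) (λx. (x x))), E={loop↦5}, A=∅, R=∅>
3. <C=(λx. (x x)), E={loop↦5}, A=∅, R=[app]>
4. <C=(λx. (x x)), E={loop↦5}, A=[clo(λx. (x x), {loop↦5})], R=∅>
5. <C=(x x), E={x↦clo(λx. (x x), {loop↦5}), loop↦5}, A=∅, R=∅>
6. <C=x, E={x↦clo(λx. (x x), {loop↦5}), loop↦5}, A=∅, R=[app]>
7. <C=x, E={x↦clo(λx. (x x), {loop↦5}), loop↦5}, A=[clo(λx. (x x), {loop↦5})], R=∅>
… configuration repeats with period 3 (steps 5–7 recur indefinitely) …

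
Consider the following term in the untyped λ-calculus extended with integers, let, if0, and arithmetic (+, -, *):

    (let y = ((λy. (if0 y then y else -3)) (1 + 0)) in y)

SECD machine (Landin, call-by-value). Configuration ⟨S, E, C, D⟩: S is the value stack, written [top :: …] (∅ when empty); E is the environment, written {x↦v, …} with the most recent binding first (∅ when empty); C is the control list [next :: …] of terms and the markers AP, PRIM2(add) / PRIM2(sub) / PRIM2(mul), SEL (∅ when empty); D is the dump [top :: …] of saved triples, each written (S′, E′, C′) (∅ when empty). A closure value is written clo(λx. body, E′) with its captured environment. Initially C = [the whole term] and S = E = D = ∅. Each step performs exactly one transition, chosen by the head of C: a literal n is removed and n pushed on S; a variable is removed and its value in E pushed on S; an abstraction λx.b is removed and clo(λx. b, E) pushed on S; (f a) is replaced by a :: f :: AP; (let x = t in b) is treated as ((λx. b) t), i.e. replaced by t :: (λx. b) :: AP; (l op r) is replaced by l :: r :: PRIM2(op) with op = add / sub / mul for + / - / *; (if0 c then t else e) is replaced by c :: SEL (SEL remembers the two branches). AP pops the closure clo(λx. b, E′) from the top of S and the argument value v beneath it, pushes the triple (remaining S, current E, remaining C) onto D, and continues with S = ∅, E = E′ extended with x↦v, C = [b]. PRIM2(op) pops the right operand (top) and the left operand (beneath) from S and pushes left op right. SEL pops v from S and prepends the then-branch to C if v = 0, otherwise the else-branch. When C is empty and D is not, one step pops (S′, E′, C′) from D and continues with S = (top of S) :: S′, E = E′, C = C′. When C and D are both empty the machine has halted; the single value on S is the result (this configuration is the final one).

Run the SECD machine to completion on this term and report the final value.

step 0: ⟨S=∅; E=∅; C=[(let y = ((λy. (if0 y then y else -3)) (1 + 0)) in y)]; D=∅⟩
step 1: ⟨S=∅; E=∅; C=[((λy. (if0 y then y else -3)) (1 + 0)) :: (λy. y) :: AP]; D=∅⟩
step 2: ⟨S=∅; E=∅; C=[(1 + 0) :: (λy. (if0 y then y else -3)) :: AP :: (λy. y) :: AP]; D=∅⟩
step 3: ⟨S=∅; E=∅; C=[1 :: 0 :: PRIM2(add) :: (λy. (if0 y then y else -3)) :: AP :: (λy. y) :: AP]; D=∅⟩
step 4: ⟨S=[1]; E=∅; C=[0 :: PRIM2(add) :: (λy. (if0 y then y else -3)) :: AP :: (λy. y) :: AP]; D=∅⟩
step 5: ⟨S=[0 :: 1]; E=∅; C=[PRIM2(add) :: (λy. (if0 y then y else -3)) :: AP :: (λy. y) :: AP]; D=∅⟩
step 6: ⟨S=[1]; E=∅; C=[(λy. (if0 y then y else -3)) :: AP :: (λy. y) :: AP]; D=∅⟩
step 7: ⟨S=[clo(λy. (if0 y then y else -3), ∅) :: 1]; E=∅; C=[AP :: (λy. y) :: AP]; D=∅⟩
step 8: ⟨S=∅; E={y↦1}; C=[(if0 y then y else -3)]; D=[(∅, ∅, [(λy. y) :: AP])]⟩
step 9: ⟨S=∅; E={y↦1}; C=[y :: SEL]; D=[(∅, ∅, [(λy. y) :: AP])]⟩
step 10: ⟨S=[1]; E={y↦1}; C=[SEL]; D=[(∅, ∅, [(λy. y) :: AP])]⟩
step 11: ⟨S=∅; E={y↦1}; C=[-3]; D=[(∅, ∅, [(λy. y) :: AP])]⟩
step 12: ⟨S=[-3]; E={y↦1}; C=∅; D=[(∅, ∅, [(λy. y) :: AP])]⟩
step 13: ⟨S=[-3]; E=∅; C=[(λy. y) :: AP]; D=∅⟩
step 14: ⟨S=[clo(λy. y, ∅) :: -3]; E=∅; C=[AP]; D=∅⟩
step 15: ⟨S=∅; E={y↦-3}; C=[y]; D=[(∅, ∅, ∅)]⟩
step 16: ⟨S=[-3]; E={y↦-3}; C=∅; D=[(∅, ∅, ∅)]⟩
step 17: ⟨S=[-3]; E=∅; C=∅; D=∅⟩
→ final value -3

Answer: -3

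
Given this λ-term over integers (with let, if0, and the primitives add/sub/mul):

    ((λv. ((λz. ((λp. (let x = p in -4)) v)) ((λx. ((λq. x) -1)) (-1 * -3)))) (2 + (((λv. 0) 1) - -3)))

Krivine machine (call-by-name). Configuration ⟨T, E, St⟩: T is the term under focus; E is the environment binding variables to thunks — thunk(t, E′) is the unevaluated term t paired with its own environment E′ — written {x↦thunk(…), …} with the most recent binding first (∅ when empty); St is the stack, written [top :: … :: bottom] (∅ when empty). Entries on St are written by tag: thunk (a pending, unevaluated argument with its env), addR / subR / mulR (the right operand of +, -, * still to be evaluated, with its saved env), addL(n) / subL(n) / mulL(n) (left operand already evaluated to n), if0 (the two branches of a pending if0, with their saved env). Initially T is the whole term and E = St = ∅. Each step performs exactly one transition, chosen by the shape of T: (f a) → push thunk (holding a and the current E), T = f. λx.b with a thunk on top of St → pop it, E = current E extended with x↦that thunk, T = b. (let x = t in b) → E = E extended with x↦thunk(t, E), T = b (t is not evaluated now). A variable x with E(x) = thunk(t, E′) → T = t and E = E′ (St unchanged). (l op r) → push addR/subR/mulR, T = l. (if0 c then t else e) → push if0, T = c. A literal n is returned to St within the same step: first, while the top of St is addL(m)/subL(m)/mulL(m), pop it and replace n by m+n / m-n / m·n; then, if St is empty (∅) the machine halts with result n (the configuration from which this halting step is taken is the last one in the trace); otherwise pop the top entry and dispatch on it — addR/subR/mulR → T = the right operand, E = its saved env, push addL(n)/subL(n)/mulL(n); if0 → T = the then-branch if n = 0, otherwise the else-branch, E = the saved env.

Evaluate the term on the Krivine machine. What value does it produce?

Answer: -4

Machine steps:
step 0: [T=((λv. ((λz. ((λp. (let x = p in -4)) v)) ((λx. ((λq. x) -1)) (-1 * -3)))) (2 + (((λv. 0) 1) - -3))) | E=∅ | St=∅]
step 1: [T=(λv. ((λz. ((λp. (let x = p in -4)) v)) ((λx. ((λq. x) -1)) (-1 * -3)))) | E=∅ | St=[thunk]]
step 2: [T=((λz. ((λp. (let x = p in -4)) v)) ((λx. ((λq. x) -1)) (-1 * -3))) | E={v↦thunk((2 + (((λv. 0) 1) - -3)), ∅)} | St=∅]
step 3: [T=(λz. ((λp. (let x = p in -4)) v)) | E={v↦thunk((2 + (((λv. 0) 1) - -3)), ∅)} | St=[thunk]]
step 4: [T=((λp. (let x = p in -4)) v) | E={z↦thunk(((λx. ((λq. x) -1)) (-1 * -3)), {v↦thunk((2 + (((λv. 0) 1) - -3)), ∅)}), v↦thunk((2 + (((λv. 0) 1) - -3)), ∅)} | St=∅]
step 5: [T=(λp. (let x = p in -4)) | E={z↦thunk(((λx. ((λq. x) -1)) (-1 * -3)), {v↦thunk((2 + (((λv. 0) 1) - -3)), ∅)}), v↦thunk((2 + (((λv. 0) 1) - -3)), ∅)} | St=[thunk]]
step 6: [T=(let x = p in -4) | E={p↦thunk(v, {z↦thunk(((λx. ((λq. x) -1)) (-1 * -3)), {v↦thunk((2 + (((λv. 0) 1) - -3)), ∅)}), v↦thunk((2 + (((λv. 0) 1) - -3)), ∅)}), z↦thunk(((λx. ((λq. x) -1)) (-1 * -3)), {v↦thunk((2 + (((λv. 0) 1) - -3)), ∅)}), v↦thunk((2 + (((λv. 0) 1) - -3)), ∅)} | St=∅]
step 7: [T=-4 | E={x↦thunk(p, {p↦thunk(v, {z↦thunk(((λx. ((λq. x) -1)) (-1 * -3)), {v↦thunk((2 + (((λv. 0) 1) - -3)), ∅)}), v↦thunk((2 + (((λv. 0) 1) - -3)), ∅)}), z↦thunk(((λx. ((λq. x) -1)) (-1 * -3)), {v↦thunk((2 + (((λv. 0) 1) - -3)), ∅)}), v↦thunk((2 + (((λv. 0) 1) - -3)), ∅)}), p↦thunk(v, {z↦thunk(((λx. ((λq. x) -1)) (-1 * -3)), {v↦thunk((2 + (((λv. 0) 1) - -3)), ∅)}), v↦thunk((2 + (((λv. 0) 1) - -3)), ∅)}), z↦thunk(((λx. ((λq. x) -1)) (-1 * -3)), {v↦thunk((2 + (((λv. 0) 1) - -3)), ∅)}), v↦thunk((2 + (((λv. 0) 1) - -3)), ∅)} | St=∅]
→ final value -4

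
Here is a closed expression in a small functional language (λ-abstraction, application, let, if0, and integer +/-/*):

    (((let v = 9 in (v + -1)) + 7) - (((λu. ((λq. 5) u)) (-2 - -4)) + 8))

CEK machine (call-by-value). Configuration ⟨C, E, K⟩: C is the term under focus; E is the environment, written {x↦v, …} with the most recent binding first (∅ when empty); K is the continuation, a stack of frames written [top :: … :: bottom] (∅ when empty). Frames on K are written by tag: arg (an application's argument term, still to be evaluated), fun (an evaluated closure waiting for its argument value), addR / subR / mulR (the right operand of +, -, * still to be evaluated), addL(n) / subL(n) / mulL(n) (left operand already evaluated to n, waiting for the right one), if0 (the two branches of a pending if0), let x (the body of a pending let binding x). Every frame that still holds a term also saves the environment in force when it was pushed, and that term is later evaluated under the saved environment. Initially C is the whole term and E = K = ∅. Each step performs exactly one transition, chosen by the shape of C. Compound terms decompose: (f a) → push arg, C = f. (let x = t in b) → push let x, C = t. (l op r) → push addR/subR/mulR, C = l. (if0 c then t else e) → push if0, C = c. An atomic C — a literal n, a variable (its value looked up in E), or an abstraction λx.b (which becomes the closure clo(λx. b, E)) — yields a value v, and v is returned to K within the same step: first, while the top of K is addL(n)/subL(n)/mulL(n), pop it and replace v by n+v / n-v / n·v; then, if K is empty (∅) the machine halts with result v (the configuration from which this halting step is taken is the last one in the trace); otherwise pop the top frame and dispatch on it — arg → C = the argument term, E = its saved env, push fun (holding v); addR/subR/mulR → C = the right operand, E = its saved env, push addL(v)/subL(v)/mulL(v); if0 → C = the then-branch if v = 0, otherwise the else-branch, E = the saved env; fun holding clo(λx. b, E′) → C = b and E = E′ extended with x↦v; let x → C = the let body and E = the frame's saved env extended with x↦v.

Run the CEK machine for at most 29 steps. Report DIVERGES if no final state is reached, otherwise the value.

0. ⟨C=(((let v = 9 in (v + -1)) + 7) - (((λu. ((λq. 5) u)) (-2 - -4)) + 8)); E=∅; K=∅⟩
1. ⟨C=((let v = 9 in (v + -1)) + 7); E=∅; K=[subR]⟩
2. ⟨C=(let v = 9 in (v + -1)); E=∅; K=[addR :: subR]⟩
3. ⟨C=9; E=∅; K=[let v :: addR :: subR]⟩
4. ⟨C=(v + -1); E={v↦9}; K=[addR :: subR]⟩
5. ⟨C=v; E={v↦9}; K=[addR :: addR :: subR]⟩
6. ⟨C=-1; E={v↦9}; K=[addL(9) :: addR :: subR]⟩
7. ⟨C=7; E=∅; K=[addL(8) :: subR]⟩
8. ⟨C=(((λu. ((λq. 5) u)) (-2 - -4)) + 8); E=∅; K=[subL(15)]⟩
9. ⟨C=((λu. ((λq. 5) u)) (-2 - -4)); E=∅; K=[addR :: subL(15)]⟩
10. ⟨C=(λu. ((λq. 5) u)); E=∅; K=[arg :: addR :: subL(15)]⟩
11. ⟨C=(-2 - -4); E=∅; K=[fun :: addR :: subL(15)]⟩
12. ⟨C=-2; E=∅; K=[subR :: fun :: addR :: subL(15)]⟩
13. ⟨C=-4; E=∅; K=[subL(-2) :: fun :: addR :: subL(15)]⟩
14. ⟨C=((λq. 5) u); E={u↦2}; K=[addR :: subL(15)]⟩
15. ⟨C=(λq. 5); E={u↦2}; K=[arg :: addR :: subL(15)]⟩
16. ⟨C=u; E={u↦2}; K=[fun :: addR :: subL(15)]⟩
17. ⟨C=5; E={q↦2, u↦2}; K=[addR :: subL(15)]⟩
18. ⟨C=8; E=∅; K=[addL(5) :: subL(15)]⟩
→ final value 2

Answer: 2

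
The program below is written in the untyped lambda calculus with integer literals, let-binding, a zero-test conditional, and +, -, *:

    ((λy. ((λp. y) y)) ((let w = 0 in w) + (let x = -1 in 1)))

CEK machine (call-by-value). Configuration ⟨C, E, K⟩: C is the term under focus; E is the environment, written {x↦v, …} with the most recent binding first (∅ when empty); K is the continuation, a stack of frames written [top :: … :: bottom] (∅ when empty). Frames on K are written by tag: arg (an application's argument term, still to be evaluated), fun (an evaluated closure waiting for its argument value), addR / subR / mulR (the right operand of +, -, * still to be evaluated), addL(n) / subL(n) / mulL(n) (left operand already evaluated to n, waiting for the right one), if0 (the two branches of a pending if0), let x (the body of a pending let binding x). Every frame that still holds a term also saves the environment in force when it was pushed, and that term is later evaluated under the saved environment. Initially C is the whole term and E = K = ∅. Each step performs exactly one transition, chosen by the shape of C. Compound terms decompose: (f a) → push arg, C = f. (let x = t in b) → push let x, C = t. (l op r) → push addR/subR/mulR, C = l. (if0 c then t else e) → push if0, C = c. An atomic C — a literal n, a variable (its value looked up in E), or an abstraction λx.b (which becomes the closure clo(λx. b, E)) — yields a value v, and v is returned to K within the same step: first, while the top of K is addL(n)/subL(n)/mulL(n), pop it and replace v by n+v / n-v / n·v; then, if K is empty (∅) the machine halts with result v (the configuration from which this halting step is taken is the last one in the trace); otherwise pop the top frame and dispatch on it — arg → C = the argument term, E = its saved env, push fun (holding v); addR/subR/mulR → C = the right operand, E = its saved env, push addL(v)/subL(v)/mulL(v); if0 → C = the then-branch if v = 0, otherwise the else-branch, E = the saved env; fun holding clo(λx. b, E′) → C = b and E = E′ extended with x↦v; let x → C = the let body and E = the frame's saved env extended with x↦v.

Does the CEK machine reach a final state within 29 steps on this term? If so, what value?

t=0: ⟨C=((λy. ((λp. y) y)) ((let w = 0 in w) + (let x = -1 in 1))); E=∅; K=∅⟩
t=1: ⟨C=(λy. ((λp. y) y)); E=∅; K=[arg]⟩
t=2: ⟨C=((let w = 0 in w) + (let x = -1 in 1)); E=∅; K=[fun]⟩
t=3: ⟨C=(let w = 0 in w); E=∅; K=[addR :: fun]⟩
t=4: ⟨C=0; E=∅; K=[let w :: addR :: fun]⟩
t=5: ⟨C=w; E={w↦0}; K=[addR :: fun]⟩
t=6: ⟨C=(let x = -1 in 1); E=∅; K=[addL(0) :: fun]⟩
t=7: ⟨C=-1; E=∅; K=[let x :: addL(0) :: fun]⟩
t=8: ⟨C=1; E={x↦-1}; K=[addL(0) :: fun]⟩
t=9: ⟨C=((λp. y) y); E={y↦1}; K=∅⟩
t=10: ⟨C=(λp. y); E={y↦1}; K=[arg]⟩
t=11: ⟨C=y; E={y↦1}; K=[fun]⟩
t=12: ⟨C=y; E={p↦1, y↦1}; K=∅⟩
→ final value 1

Answer: 1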